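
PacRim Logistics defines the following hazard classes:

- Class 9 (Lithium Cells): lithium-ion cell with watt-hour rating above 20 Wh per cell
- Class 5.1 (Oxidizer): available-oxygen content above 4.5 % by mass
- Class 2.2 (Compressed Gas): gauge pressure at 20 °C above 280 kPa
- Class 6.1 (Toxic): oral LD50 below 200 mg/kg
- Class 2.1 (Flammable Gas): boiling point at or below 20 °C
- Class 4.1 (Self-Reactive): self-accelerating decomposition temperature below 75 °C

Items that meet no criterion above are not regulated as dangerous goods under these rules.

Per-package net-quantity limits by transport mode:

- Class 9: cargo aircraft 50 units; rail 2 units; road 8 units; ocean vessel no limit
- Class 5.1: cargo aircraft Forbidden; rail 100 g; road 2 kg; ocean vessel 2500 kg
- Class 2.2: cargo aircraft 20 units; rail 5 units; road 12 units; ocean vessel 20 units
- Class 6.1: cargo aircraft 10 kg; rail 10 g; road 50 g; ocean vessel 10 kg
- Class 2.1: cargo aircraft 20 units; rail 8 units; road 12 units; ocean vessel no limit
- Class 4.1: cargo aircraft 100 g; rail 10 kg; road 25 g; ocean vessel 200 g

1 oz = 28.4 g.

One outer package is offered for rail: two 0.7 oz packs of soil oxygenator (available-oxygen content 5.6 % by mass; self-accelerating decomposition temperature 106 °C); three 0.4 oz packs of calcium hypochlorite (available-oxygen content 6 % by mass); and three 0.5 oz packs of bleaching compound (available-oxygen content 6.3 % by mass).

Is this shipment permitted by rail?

The soil oxygenator has available-oxygen content 5.6 % by mass, which is > 4.5 % by mass, so it is Class 5.1 (Oxidizer).
The calcium hypochlorite has available-oxygen content 6 % by mass, which is > 4.5 % by mass, so it is Class 5.1 (Oxidizer).
Available-oxygen content 6.3 % by mass meets the Class 5.1 criterion (Oxidizer), so the bleaching compound is Class 5.1.
Total Class 5.1: (two 0.7 oz packs = 39.76 g) + (three 0.4 oz packs = 34.08 g) + (three 0.5 oz packs = 42.6 g) = 116.44 g.
That exceeds the Class 5.1 rail limit of 100 g.

No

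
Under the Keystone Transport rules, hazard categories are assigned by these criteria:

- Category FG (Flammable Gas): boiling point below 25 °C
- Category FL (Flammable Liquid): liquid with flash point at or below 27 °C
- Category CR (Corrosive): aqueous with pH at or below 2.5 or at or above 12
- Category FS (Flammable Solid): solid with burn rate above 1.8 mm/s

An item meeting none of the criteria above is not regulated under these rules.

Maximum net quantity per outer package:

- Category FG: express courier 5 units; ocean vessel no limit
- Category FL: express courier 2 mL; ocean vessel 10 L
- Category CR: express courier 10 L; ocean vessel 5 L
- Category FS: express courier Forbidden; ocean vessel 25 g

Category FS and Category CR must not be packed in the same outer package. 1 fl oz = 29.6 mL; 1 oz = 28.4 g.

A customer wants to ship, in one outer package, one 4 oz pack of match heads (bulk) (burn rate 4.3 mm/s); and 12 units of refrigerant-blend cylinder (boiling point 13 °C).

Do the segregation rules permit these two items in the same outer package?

With burn rate 4.3 mm/s (> 1.8 mm/s), the match heads (bulk) fall in Category FS.
With boiling point 13 °C (< 25 °C), the refrigerant-blend cylinder falls in Category FG.
No segregation rule bars Category FS with Category FG.

Yes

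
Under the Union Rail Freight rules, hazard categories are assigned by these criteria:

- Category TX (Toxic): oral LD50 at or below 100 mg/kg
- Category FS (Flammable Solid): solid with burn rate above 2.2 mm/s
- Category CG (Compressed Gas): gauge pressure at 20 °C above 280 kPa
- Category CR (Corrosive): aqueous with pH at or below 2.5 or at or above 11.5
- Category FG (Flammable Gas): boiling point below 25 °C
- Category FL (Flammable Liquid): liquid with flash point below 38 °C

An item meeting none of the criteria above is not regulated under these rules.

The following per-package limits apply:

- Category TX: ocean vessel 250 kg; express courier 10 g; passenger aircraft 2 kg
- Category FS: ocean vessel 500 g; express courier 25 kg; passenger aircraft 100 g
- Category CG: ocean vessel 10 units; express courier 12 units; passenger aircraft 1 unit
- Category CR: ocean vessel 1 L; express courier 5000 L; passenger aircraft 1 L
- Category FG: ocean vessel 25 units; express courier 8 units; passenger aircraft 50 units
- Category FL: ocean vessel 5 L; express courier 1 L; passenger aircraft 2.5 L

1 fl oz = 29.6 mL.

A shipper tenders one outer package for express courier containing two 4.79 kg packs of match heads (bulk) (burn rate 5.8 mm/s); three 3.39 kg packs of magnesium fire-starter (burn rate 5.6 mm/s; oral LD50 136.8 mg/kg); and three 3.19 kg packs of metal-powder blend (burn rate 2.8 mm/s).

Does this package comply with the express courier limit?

With burn rate 5.8 mm/s (> 2.2 mm/s), the match heads (bulk) fall in Category FS.
With burn rate 5.6 mm/s (> 2.2 mm/s), the magnesium fire-starter falls in Category FS.
Metal-powder blend: burn rate 2.8 mm/s > 2.2 mm/s → Category FS (Flammable Solid).
Category FS net quantity: (two 4.79 kg packs = 9.58 kg) + (three 3.39 kg packs = 10.17 kg) + (three 3.19 kg packs = 9.57 kg) = 29.32 kg.
That exceeds the Category FS express courier limit of 25 kg.

No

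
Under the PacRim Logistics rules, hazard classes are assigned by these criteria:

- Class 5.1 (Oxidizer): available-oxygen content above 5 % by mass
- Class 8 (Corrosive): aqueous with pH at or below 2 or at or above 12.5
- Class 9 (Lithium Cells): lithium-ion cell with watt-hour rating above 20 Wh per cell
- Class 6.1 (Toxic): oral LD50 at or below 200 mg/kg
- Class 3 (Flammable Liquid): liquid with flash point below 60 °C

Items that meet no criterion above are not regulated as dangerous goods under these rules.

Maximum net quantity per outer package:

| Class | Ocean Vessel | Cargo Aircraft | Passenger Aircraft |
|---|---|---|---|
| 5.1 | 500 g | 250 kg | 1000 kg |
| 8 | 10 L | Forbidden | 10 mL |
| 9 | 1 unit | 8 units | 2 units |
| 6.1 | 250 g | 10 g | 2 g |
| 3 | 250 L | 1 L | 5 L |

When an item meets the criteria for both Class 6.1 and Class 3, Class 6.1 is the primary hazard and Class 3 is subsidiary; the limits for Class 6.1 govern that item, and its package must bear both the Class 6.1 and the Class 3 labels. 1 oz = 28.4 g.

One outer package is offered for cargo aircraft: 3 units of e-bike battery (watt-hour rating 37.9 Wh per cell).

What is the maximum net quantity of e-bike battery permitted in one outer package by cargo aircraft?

Watt-hour rating 37.9 Wh per cell meets the Class 9 criterion (Lithium Cells), so the e-bike battery is Class 9.
The cargo aircraft limit for Class 9 is 8 units.

8 units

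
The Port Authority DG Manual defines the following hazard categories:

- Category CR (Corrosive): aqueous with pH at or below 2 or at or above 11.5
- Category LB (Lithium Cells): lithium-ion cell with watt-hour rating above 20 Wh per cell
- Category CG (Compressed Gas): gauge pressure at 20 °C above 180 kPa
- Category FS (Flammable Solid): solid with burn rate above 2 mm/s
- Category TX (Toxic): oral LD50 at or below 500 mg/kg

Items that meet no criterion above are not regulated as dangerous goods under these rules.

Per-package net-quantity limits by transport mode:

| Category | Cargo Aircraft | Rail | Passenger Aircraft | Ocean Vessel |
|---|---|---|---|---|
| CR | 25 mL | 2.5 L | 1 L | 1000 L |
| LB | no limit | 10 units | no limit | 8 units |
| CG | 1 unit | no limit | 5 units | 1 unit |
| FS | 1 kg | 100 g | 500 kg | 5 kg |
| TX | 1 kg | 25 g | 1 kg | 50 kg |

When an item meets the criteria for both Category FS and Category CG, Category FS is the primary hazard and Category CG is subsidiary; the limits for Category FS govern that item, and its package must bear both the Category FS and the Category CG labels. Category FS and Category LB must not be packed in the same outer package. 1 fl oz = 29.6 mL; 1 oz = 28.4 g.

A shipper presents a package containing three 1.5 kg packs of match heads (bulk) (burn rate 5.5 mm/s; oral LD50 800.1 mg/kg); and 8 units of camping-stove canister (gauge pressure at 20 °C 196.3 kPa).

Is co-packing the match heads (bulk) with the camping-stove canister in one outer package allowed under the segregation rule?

Yes

With burn rate 5.5 mm/s (> 2 mm/s), the match heads (bulk) fall in Category FS.
The camping-stove canister has gauge pressure at 20 °C 196.3 kPa, which is > 180 kPa, so it is Category CG (Compressed Gas).
No segregation rule bars Category FS with Category CG.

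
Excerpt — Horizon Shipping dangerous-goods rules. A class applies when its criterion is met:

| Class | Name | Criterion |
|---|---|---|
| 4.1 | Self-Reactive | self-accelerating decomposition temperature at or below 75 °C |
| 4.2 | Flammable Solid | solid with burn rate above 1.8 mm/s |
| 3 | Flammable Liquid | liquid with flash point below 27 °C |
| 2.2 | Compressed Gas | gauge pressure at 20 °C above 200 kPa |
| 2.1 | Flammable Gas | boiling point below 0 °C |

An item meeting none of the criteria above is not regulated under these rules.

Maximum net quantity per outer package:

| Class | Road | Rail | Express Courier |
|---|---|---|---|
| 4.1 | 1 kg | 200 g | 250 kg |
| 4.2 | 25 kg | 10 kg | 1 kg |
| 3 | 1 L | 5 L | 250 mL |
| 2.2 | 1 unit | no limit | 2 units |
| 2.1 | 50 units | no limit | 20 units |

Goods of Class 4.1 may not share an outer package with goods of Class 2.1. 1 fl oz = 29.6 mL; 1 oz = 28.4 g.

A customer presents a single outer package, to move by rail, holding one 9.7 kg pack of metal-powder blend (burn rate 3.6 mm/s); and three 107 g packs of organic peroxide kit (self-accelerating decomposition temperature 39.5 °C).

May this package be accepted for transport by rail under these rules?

No

Metal-powder blend: burn rate 3.6 mm/s > 1.8 mm/s → Class 4.2 (Flammable Solid).
The organic peroxide kit has self-accelerating decomposition temperature 39.5 °C, which is ≤ 75 °C, so it is Class 4.1 (Self-Reactive).
Class 4.1 quantity: three 107 g packs = 321 g.
That exceeds the Class 4.1 rail limit of 200 g.
Class 4.2 quantity: 9.7 kg.
That is within the Class 4.2 rail limit of 10 kg.
The segregation rule (Class 4.1 with Class 2.1) does not apply to Class 4.1 with Class 4.2.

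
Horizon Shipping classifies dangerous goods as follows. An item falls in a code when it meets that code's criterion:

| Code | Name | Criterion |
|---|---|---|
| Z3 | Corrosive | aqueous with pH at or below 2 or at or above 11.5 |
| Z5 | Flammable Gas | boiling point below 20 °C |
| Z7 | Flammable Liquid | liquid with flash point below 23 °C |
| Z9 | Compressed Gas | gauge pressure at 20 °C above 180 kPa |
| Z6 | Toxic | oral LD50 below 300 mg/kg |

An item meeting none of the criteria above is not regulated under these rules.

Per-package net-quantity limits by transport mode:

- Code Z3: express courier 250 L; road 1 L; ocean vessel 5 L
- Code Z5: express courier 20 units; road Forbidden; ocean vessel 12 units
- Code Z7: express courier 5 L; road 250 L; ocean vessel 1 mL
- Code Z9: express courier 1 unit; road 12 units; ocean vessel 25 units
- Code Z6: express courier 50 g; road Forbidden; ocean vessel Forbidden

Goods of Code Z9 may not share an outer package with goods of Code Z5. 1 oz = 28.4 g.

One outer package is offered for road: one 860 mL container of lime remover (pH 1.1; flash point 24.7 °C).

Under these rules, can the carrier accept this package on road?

With pH 1.1 (≤ 2), the lime remover falls in Code Z3.
Code Z3 quantity: 860 mL.
860 mL is within the road limit of 1 L for Code Z3.

Yes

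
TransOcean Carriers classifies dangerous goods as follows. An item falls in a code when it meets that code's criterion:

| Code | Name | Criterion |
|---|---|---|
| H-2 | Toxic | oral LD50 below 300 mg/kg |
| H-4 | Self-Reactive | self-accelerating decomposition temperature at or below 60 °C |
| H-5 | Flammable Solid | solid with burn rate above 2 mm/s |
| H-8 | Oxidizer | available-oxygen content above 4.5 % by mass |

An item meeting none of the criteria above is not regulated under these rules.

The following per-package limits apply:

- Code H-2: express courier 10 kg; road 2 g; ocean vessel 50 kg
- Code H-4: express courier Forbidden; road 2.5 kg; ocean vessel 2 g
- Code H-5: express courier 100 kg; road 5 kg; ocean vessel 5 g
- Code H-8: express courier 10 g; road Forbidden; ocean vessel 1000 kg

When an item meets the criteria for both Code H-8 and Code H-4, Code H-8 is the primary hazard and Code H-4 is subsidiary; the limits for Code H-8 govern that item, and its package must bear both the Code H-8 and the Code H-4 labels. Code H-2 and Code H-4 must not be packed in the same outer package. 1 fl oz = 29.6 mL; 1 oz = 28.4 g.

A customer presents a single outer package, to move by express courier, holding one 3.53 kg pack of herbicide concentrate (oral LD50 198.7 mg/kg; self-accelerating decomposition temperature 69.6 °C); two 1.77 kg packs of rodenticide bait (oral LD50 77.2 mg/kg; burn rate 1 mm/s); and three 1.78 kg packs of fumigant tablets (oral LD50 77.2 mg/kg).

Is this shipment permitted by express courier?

No

The herbicide concentrate has oral LD50 198.7 mg/kg, which is < 300 mg/kg, so it is Code H-2 (Toxic).
Oral LD50 77.2 mg/kg meets the Code H-2 criterion (Toxic), so the rodenticide bait is Code H-2.
Oral LD50 77.2 mg/kg meets the Code H-2 criterion (Toxic), so the fumigant tablets are Code H-2.
Code H-2 net quantity: 3.53 kg + (two 1.77 kg packs = 3.54 kg) + (three 1.78 kg packs = 5.34 kg) = 12.41 kg.
That exceeds the Code H-2 express courier limit of 10 kg.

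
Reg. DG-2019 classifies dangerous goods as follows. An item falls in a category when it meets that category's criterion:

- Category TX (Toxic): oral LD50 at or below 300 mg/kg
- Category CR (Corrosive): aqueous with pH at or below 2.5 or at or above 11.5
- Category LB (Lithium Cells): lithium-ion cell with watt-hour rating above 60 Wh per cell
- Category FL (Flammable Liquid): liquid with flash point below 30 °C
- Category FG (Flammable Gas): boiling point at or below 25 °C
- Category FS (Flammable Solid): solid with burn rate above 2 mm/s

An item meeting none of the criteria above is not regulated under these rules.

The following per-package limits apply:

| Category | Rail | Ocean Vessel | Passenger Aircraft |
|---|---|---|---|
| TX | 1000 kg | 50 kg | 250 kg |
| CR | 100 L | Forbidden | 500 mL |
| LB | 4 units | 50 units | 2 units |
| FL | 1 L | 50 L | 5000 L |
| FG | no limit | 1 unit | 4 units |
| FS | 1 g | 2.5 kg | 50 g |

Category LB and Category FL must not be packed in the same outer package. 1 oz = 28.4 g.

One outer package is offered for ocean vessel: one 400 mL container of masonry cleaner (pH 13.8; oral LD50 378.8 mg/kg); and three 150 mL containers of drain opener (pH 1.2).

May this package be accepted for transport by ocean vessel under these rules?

No

pH 13.8 meets the Category CR criterion (Corrosive), so the masonry cleaner is Category CR.
pH 1.2 meets the Category CR criterion (Corrosive), so the drain opener is Category CR.
Category CR net quantity: 400 mL + (three 150 mL containers = 450 mL) = 850 mL.
Category CR is Forbidden by ocean vessel.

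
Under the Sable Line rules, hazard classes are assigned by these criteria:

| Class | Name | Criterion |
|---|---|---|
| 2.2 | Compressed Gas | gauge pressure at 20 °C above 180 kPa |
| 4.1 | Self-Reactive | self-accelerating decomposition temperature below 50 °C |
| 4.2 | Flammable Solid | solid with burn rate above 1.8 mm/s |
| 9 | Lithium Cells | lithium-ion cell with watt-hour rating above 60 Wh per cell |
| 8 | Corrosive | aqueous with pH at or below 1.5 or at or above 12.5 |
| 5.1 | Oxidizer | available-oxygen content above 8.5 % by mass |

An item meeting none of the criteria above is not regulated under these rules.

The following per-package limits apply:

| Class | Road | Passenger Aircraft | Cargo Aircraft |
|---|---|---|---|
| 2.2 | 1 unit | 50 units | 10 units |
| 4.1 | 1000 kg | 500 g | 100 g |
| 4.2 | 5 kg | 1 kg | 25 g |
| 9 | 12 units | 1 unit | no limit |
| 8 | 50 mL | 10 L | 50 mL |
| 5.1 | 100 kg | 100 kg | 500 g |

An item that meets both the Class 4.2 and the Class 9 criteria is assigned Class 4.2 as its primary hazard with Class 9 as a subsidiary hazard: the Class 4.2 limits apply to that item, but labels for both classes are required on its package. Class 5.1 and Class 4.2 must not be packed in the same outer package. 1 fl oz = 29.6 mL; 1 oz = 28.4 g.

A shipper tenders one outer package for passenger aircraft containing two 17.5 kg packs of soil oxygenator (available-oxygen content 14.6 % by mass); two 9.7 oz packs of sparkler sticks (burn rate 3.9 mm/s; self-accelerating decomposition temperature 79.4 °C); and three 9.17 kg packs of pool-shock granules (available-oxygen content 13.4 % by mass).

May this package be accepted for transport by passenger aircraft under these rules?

The soil oxygenator has available-oxygen content 14.6 % by mass, which is > 8.5 % by mass, so it is Class 5.1 (Oxidizer).
Burn rate 3.9 mm/s meets the Class 4.2 criterion (Flammable Solid), so the sparkler sticks are Class 4.2.
Pool-shock granules: available-oxygen content 13.4 % by mass > 8.5 % by mass → Class 5.1 (Oxidizer).
Class 5.1 net quantity: (two 17.5 kg packs = 35 kg) + (three 9.17 kg packs = 27.51 kg) = 62.51 kg.
That is within the Class 5.1 passenger aircraft limit of 100 kg.
Class 4.2 quantity: two 9.7 oz packs = 550.96 g.
550.96 g is within the passenger aircraft limit of 1 kg for Class 4.2.
Class 5.1 and Class 4.2 may not share an outer package.

No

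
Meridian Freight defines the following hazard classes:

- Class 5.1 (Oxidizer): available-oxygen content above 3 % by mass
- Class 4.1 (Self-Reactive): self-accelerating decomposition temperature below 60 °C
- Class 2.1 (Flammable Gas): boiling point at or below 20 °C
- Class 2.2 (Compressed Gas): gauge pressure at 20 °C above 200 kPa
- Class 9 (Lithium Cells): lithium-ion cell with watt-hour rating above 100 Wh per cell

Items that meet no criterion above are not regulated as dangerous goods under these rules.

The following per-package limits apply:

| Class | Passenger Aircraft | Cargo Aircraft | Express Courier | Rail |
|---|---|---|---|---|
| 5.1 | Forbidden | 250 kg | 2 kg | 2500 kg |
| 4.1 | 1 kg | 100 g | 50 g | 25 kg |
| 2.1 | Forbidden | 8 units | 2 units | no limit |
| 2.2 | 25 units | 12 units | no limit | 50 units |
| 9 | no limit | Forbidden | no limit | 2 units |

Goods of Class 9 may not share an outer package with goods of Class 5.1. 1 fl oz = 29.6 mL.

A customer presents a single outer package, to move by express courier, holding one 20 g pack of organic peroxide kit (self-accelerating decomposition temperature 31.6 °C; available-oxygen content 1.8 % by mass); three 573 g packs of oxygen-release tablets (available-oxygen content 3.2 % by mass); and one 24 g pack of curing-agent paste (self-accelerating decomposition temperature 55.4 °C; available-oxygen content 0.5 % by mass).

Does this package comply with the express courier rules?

Organic peroxide kit: self-accelerating decomposition temperature 31.6 °C < 60 °C → Class 4.1 (Self-Reactive).
The oxygen-release tablets have available-oxygen content 3.2 % by mass, which is > 3 % by mass, so they are Class 5.1 (Oxidizer).
Self-accelerating decomposition temperature 55.4 °C meets the Class 4.1 criterion (Self-Reactive), so the curing-agent paste is Class 4.1.
Class 5.1 quantity: three 573 g packs = 1.719 kg.
That is within the Class 5.1 express courier limit of 2 kg.
Class 4.1 net quantity: 20 g + 24 g = 44 g.
44 g is within the express courier limit of 50 g for Class 4.1.
The segregation rule (Class 9 with Class 5.1) does not apply to Class 5.1 with Class 4.1.
Every hazard class is within its express courier limit and no segregation rule is violated.

Yes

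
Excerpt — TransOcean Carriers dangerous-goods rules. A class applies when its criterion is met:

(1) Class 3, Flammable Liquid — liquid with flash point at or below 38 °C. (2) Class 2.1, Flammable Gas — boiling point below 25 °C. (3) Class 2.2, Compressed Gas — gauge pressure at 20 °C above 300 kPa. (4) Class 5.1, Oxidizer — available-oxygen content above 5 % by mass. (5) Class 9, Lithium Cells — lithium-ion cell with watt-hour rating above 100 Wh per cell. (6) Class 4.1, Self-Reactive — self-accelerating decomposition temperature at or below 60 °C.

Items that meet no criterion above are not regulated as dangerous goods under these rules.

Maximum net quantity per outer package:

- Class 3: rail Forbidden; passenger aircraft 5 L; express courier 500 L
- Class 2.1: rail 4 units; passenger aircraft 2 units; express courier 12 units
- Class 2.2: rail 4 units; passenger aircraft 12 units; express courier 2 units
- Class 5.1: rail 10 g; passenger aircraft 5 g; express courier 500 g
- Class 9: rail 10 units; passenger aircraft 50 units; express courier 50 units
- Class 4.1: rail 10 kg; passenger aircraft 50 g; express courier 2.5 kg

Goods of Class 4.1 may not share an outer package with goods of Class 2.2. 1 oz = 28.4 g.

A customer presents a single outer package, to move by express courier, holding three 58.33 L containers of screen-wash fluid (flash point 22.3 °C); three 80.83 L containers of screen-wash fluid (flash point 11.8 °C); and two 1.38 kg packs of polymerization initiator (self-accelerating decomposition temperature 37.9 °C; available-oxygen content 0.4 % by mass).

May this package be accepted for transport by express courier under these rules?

No

Screen-wash fluid: flash point 22.3 °C ≤ 38 °C → Class 3 (Flammable Liquid).
Flash point 11.8 °C meets the Class 3 criterion (Flammable Liquid), so the screen-wash fluid is Class 3.
With self-accelerating decomposition temperature 37.9 °C (≤ 60 °C), the polymerization initiator falls in Class 4.1.
Class 3 net quantity: (three 58.33 L containers = 174.99 L) + (three 80.83 L containers = 242.49 L) = 417.48 L.
417.48 L ≤ 500 L (express courier limit, Class 3) — within limit.
Class 4.1 quantity: two 1.38 kg packs = 2.76 kg.
2.76 kg exceeds the express courier limit of 2.5 kg for Class 4.1.
The segregation rule (Class 4.1 with Class 2.2) does not apply to Class 3 with Class 4.1.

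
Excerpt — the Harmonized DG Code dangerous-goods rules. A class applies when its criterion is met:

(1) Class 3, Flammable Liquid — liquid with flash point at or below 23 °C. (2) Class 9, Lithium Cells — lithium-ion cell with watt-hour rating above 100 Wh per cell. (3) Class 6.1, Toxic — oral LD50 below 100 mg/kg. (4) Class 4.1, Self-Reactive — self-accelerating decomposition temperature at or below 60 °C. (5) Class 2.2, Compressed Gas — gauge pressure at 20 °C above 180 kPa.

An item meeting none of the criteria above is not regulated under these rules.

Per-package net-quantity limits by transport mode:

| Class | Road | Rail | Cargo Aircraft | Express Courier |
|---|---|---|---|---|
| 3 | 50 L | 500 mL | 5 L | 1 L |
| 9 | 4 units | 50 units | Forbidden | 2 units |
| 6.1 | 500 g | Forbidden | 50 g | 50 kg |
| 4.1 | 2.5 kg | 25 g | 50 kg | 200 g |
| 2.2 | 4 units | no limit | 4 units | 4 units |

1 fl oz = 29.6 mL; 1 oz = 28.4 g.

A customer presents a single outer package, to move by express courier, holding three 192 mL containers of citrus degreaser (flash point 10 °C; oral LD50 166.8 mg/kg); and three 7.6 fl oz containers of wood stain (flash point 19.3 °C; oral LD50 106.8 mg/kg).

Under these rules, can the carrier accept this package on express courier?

No

Flash point 10 °C meets the Class 3 criterion (Flammable Liquid), so the citrus degreaser is Class 3.
Wood stain: flash point 19.3 °C ≤ 23 °C → Class 3 (Flammable Liquid).
Class 3 net quantity: (three 192 mL containers = 576 mL) + (three 7.6 fl oz containers = 674.88 mL) = 1250.88 mL.
1250.88 mL exceeds the express courier limit of 1 L for Class 3.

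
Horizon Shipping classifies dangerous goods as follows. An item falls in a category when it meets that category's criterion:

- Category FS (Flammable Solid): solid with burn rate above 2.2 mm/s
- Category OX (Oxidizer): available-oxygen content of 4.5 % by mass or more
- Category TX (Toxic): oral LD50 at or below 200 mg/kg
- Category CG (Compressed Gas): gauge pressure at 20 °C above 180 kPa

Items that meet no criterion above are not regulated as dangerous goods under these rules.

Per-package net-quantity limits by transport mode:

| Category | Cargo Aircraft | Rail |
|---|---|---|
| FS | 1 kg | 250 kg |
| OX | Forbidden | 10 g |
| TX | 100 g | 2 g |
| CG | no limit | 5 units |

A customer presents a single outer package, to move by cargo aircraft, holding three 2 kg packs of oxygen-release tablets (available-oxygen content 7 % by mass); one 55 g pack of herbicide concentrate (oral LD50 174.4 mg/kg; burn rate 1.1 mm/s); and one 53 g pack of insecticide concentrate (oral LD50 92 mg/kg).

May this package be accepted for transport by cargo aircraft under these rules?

With available-oxygen content 7 % by mass (≥ 4.5 % by mass), the oxygen-release tablets fall in Category OX.
Herbicide concentrate: oral LD50 174.4 mg/kg ≤ 200 mg/kg → Category TX (Toxic).
Insecticide concentrate: oral LD50 92 mg/kg ≤ 200 mg/kg → Category TX (Toxic).
Category TX net quantity: 55 g + 53 g = 108 g.
108 g exceeds the cargo aircraft limit of 100 g for Category TX.
Category OX quantity: three 2 kg packs = 6 kg.
Category OX is Forbidden by cargo aircraft.

No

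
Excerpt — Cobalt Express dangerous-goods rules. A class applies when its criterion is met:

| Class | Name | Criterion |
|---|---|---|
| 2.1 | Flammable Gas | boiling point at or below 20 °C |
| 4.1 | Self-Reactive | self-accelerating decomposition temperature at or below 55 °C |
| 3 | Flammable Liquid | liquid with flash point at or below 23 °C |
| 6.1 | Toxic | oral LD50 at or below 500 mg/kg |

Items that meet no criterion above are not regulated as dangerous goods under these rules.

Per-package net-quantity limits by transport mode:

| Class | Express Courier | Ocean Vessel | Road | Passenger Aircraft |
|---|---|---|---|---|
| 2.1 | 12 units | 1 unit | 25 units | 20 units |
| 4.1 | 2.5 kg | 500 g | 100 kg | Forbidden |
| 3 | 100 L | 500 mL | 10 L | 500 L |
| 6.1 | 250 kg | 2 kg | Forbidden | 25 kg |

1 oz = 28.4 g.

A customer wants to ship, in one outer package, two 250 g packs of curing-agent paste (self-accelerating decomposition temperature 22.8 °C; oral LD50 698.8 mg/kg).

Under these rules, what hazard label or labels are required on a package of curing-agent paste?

Class 4.1

The curing-agent paste has self-accelerating decomposition temperature 22.8 °C, which is ≤ 55 °C, so it is Class 4.1 (Self-Reactive).
Only the Class 4.1 label is required.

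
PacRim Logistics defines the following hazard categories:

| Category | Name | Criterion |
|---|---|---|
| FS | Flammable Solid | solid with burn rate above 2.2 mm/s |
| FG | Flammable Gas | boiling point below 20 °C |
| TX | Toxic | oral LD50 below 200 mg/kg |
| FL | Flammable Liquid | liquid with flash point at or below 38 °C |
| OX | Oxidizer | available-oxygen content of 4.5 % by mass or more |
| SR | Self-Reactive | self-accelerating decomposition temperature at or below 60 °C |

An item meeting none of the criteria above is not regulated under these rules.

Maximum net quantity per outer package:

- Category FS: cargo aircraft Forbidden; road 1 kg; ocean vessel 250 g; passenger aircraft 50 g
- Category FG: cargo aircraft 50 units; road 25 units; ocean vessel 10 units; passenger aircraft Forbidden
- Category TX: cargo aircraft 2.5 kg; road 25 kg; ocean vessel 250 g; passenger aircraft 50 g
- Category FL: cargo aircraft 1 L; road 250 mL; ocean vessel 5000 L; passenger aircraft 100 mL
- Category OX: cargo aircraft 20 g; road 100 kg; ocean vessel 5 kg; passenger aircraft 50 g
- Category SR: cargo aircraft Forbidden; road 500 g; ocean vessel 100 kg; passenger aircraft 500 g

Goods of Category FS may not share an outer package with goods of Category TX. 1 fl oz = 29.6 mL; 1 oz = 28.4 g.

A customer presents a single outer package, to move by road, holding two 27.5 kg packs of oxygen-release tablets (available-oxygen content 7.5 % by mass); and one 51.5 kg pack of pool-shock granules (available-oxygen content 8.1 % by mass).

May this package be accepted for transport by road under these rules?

The oxygen-release tablets have available-oxygen content 7.5 % by mass, which is ≥ 4.5 % by mass, so they are Category OX (Oxidizer).
With available-oxygen content 8.1 % by mass (≥ 4.5 % by mass), the pool-shock granules fall in Category OX.
Total Category OX: (two 27.5 kg packs = 55 kg) + 51.5 kg = 106.5 kg.
That exceeds the Category OX road limit of 100 kg.

No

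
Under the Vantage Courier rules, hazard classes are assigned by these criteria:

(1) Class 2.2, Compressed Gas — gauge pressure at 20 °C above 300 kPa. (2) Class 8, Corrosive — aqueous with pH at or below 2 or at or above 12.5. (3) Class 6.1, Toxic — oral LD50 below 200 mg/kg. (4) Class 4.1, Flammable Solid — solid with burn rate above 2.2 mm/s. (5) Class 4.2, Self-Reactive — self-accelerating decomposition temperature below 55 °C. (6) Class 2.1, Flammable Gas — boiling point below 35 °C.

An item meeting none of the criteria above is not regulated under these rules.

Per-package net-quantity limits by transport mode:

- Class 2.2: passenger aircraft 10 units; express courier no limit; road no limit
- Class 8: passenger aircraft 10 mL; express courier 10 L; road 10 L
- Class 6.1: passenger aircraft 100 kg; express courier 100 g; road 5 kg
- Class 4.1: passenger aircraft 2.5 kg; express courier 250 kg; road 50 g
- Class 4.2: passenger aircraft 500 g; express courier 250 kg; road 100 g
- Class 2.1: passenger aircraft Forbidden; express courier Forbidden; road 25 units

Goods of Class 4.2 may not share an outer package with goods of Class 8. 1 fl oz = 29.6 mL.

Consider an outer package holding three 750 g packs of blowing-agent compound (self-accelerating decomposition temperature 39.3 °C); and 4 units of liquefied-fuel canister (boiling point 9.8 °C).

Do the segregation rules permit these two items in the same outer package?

The blowing-agent compound has self-accelerating decomposition temperature 39.3 °C, which is < 55 °C, so it is Class 4.2 (Self-Reactive).
With boiling point 9.8 °C (< 35 °C), the liquefied-fuel canister falls in Class 2.1.
No segregation rule bars Class 4.2 with Class 2.1.

Yes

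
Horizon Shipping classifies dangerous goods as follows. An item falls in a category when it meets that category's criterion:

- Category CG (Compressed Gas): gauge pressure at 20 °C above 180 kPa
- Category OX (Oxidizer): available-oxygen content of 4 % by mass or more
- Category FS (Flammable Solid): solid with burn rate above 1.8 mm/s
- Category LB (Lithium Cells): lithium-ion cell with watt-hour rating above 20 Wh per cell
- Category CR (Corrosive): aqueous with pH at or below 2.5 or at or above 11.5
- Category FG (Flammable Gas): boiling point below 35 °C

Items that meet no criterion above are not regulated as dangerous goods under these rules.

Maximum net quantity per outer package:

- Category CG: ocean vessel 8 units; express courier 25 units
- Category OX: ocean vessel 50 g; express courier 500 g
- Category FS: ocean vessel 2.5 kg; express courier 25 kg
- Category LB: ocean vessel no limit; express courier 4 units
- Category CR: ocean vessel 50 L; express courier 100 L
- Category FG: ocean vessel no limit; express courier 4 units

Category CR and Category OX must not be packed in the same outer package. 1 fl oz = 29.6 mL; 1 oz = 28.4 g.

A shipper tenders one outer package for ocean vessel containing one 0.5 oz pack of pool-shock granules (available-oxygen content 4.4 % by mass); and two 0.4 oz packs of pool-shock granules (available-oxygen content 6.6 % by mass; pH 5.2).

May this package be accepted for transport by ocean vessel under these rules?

With available-oxygen content 4.4 % by mass (≥ 4 % by mass), the pool-shock granules fall in Category OX.
Available-oxygen content 6.6 % by mass meets the Category OX criterion (Oxidizer), so the pool-shock granules are Category OX.
Category OX net quantity: (one 0.5 oz pack = 14.2 g) + (two 0.4 oz packs = 22.72 g) = 36.92 g.
36.92 g ≤ 50 g (ocean vessel limit, Category OX) — within limit.

Yes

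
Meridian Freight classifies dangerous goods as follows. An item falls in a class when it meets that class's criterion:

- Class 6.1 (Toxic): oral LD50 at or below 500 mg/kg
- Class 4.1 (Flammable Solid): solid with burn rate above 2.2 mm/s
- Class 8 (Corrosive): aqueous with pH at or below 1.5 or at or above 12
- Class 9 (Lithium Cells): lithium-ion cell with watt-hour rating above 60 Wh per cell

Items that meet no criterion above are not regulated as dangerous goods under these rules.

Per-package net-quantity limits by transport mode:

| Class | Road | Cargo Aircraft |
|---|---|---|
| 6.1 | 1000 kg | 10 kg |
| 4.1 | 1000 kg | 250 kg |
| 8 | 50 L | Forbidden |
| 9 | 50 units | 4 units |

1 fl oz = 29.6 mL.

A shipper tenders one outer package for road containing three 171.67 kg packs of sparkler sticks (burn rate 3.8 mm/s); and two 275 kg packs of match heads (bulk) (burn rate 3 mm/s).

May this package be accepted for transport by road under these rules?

The sparkler sticks have burn rate 3.8 mm/s, which is > 2.2 mm/s, so they are Class 4.1 (Flammable Solid).
The match heads (bulk) have burn rate 3 mm/s, which is > 2.2 mm/s, so they are Class 4.1 (Flammable Solid).
Class 4.1 net quantity: (three 171.67 kg packs = 515.01 kg) + (two 275 kg packs = 550 kg) = 1065.01 kg.
1065.01 kg > 1000 kg (road limit, Class 4.1) — over the limit.

No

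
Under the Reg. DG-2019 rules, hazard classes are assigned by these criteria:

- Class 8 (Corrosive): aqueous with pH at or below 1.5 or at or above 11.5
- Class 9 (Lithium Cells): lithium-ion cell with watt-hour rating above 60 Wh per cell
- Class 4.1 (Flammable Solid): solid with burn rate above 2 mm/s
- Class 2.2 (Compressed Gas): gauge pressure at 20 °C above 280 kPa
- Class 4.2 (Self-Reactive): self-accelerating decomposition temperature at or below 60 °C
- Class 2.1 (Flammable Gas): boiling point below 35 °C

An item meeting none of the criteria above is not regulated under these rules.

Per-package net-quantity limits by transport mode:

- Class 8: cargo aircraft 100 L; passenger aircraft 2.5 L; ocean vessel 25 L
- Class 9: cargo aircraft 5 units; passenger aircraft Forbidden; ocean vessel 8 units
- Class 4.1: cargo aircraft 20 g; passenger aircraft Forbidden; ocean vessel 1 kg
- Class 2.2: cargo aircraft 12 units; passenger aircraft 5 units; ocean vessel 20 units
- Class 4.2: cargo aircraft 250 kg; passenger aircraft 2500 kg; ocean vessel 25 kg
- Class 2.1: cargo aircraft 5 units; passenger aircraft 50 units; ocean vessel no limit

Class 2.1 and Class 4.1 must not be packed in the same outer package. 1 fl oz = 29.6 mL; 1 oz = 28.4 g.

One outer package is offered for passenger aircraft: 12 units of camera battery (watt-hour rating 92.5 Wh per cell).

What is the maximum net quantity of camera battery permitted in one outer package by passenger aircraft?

Forbidden

Watt-hour rating 92.5 Wh per cell meets the Class 9 criterion (Lithium Cells), so the camera battery is Class 9.
The passenger aircraft limit for Class 9 is Forbidden.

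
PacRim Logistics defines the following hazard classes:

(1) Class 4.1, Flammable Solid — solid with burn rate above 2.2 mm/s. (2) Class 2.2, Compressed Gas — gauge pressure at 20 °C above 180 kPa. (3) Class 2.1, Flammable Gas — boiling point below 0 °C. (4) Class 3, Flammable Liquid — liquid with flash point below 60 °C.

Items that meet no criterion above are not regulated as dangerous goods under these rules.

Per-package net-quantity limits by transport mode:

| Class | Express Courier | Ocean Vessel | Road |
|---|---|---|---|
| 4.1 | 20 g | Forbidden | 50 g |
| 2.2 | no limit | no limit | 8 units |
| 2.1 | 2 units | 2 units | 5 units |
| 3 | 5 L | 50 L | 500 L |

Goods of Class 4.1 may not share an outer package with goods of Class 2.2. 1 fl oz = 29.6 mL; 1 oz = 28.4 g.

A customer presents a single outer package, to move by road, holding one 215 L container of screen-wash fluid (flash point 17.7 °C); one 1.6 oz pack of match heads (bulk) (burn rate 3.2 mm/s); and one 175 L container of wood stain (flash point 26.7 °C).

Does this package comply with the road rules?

With flash point 17.7 °C (< 60 °C), the screen-wash fluid falls in Class 3.
With burn rate 3.2 mm/s (> 2.2 mm/s), the match heads (bulk) fall in Class 4.1.
The wood stain has flash point 26.7 °C, which is < 60 °C, so it is Class 3 (Flammable Liquid).
Class 4.1 quantity: one 1.6 oz pack = 45.44 g.
That is within the Class 4.1 road limit of 50 g.
Class 3 net quantity: 215 L + 175 L = 390 L.
390 L ≤ 500 L (road limit, Class 3) — within limit.
The segregation rule (Class 4.1 with Class 2.2) does not apply to Class 4.1 with Class 3.
Every hazard class is within its road limit and no segregation rule is violated.

Yes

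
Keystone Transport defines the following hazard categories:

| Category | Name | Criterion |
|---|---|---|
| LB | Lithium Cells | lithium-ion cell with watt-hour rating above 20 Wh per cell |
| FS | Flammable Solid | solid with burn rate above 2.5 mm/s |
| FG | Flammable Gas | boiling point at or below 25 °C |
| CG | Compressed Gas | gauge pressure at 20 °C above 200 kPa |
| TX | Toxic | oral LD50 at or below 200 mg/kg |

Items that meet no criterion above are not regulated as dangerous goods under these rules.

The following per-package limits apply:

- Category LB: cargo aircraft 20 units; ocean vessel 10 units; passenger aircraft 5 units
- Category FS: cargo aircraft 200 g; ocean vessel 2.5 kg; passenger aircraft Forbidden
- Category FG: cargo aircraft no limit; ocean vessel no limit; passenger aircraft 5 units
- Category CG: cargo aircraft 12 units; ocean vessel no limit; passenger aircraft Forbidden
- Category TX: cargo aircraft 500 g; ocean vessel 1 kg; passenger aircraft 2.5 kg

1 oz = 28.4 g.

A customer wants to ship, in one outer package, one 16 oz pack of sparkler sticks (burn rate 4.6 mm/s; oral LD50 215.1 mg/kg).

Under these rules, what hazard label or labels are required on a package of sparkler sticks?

The sparkler sticks have burn rate 4.6 mm/s, which is > 2.5 mm/s, so they are Category FS (Flammable Solid).
Only the Category FS label is required.

Category FS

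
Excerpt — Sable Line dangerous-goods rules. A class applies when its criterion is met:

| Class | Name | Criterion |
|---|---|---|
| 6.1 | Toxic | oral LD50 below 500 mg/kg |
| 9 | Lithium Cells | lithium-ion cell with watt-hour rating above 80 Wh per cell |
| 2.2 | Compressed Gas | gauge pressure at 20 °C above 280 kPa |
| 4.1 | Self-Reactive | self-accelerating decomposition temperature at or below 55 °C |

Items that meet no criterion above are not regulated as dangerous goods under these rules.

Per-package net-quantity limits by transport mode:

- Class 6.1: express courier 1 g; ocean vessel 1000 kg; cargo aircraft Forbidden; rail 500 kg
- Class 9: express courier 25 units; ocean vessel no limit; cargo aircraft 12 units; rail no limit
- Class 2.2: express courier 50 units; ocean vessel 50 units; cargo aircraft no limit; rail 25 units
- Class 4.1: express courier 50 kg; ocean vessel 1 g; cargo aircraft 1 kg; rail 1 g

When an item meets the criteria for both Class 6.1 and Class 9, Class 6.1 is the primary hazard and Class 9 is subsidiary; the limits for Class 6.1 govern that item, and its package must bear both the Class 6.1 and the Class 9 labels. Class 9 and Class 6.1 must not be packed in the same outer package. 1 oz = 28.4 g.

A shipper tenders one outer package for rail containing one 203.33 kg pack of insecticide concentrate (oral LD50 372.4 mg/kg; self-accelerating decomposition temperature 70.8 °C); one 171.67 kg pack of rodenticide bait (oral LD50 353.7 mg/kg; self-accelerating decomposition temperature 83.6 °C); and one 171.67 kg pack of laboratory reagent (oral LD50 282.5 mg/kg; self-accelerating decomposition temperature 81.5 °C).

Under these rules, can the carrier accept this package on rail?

No

With oral LD50 372.4 mg/kg (< 500 mg/kg), the insecticide concentrate falls in Class 6.1.
Oral LD50 353.7 mg/kg meets the Class 6.1 criterion (Toxic), so the rodenticide bait is Class 6.1.
Laboratory reagent: oral LD50 282.5 mg/kg < 500 mg/kg → Class 6.1 (Toxic).
Class 6.1 net quantity: 203.33 kg + 171.67 kg + 171.67 kg = 546.67 kg.
That exceeds the Class 6.1 rail limit of 500 kg.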